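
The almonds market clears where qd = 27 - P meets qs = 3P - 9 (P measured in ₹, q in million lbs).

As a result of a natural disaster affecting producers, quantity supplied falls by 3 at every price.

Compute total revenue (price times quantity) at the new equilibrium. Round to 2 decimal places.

168.19

Solve the original market: 27 - P = 3P - 9, hence P = 9 and q = 18.
The shock moves the curves to qd = 27 - P and qs = 3P - 12.
New equilibrium: 27 - P = 3P - 12 ⇒ 39 = 4P ⇒ P = 9.75, q = 17.25.
New expenditure = 9.75 × 17.25 = 168.19.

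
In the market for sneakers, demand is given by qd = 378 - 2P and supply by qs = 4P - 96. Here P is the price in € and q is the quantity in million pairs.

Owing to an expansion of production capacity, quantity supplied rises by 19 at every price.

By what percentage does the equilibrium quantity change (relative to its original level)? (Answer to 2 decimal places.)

+2.88

Original equilibrium: 378 - 2P = 4P - 96 gives 474 = 6P, so P = 79 and q = 220.
The shock moves the curves to qd = 378 - 2P and qs = 4P - 77.
New equilibrium: 378 - 2P = 4P - 77 ⇒ 455 = 6P ⇒ P = 455/6 ≈ 75.8333, q = 679/3 ≈ 226.3333.
%Δq = (226.3333 − 220) / 220 × 100 = +2.88%.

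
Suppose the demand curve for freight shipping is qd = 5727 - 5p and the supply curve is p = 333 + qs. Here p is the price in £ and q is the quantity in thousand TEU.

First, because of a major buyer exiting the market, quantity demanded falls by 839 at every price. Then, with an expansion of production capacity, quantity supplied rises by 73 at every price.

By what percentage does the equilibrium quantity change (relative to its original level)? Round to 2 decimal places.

Solve the original market: 5727 - 5p = p - 333, hence p = 1010 and q = 677.
After the shift, demand is qd = 4888 - 5p and supply is qs = p - 260.
New equilibrium: 4888 - 5p = p - 260 ⇒ 5148 = 6p ⇒ p = 858, q = 598.
%Δq = (598 − 677) / 677 × 100 = -11.67%.

-11.67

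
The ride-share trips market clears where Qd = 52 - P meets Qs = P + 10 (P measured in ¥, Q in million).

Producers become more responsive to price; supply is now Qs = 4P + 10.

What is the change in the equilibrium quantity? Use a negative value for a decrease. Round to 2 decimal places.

Before the shock: 52 - P = P + 10 ⇒ 42 = 2P ⇒ P = 21, Q = 31.
The shock moves the curves to Qd = 52 - P and Qs = 4P + 10.
Clearing the new market: 52 - P = 4P + 10, so P = 8.4 and Q = 43.6.
ΔQ = 43.6 − 31 = +12.60.

+12.60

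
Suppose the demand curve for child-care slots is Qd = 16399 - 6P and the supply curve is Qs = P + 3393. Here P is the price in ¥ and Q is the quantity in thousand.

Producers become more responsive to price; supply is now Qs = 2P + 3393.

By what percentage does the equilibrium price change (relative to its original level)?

Before the shock: 16399 - 6P = P + 3393 ⇒ 13006 = 7P ⇒ P = 1858, Q = 5251.
After the shift, demand is Qd = 16399 - 6P and supply is Qs = 2P + 3393.
New equilibrium: 16399 - 6P = 2P + 3393 ⇒ 13006 = 8P ⇒ P = 1625.75, Q = 6644.5.
%ΔP = (1625.75 − 1858) / 1858 × 100 = -12.5%.

-12.5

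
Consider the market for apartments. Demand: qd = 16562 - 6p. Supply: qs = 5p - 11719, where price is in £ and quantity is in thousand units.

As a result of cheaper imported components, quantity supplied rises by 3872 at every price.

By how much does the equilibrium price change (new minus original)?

-352

Original equilibrium: 16562 - 6p = 5p - 11719 gives 28281 = 11p, so p = 2571 and q = 1136.
After the shift, demand is qd = 16562 - 6p and supply is qs = 5p - 7847.
New equilibrium: 16562 - 6p = 5p - 7847 ⇒ 24409 = 11p ⇒ p = 2219, q = 3248.
Δp = 2219 − 2571 = -352.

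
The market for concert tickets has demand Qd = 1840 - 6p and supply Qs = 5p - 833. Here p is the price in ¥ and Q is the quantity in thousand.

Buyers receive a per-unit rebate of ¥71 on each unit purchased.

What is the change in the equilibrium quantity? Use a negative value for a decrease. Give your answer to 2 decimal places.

+193.64

Solve the original market: 1840 - 6p = 5p - 833, hence p = 243 and Q = 382.
Since buyers' out-of-pocket price is the market price minus the rebate, the effective demand curve becomes Qd = 2266 - 6p.
Equate the new curves: 2266 - 6p = 5p - 833, giving 3099 = 11p, p = 3099/11 ≈ 281.7273, Q = 6332/11 ≈ 575.6364.
ΔQ = 575.6364 − 382 = +193.64.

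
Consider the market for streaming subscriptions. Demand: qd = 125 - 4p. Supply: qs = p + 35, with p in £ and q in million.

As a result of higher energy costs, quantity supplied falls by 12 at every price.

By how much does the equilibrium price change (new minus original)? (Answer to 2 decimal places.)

+2.40

Solve the original market: 125 - 4p = p + 35, hence p = 18 and q = 53.
The new curves are qd = 125 - 4p (demand) and qs = p + 23 (supply).
Clearing the new market: 125 - 4p = p + 23, so p = 20.4 and q = 43.4.
Δp = 20.4 − 18 = +2.40.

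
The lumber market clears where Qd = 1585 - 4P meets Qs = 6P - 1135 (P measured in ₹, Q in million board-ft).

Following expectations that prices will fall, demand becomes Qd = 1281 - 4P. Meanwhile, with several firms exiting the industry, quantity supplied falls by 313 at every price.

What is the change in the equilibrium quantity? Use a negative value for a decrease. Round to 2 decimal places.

Initially, 1585 - 4P = 6P - 1135, so 2720 = 10P and P = 272, Q = 497.
After the shift, demand is Qd = 1281 - 4P and supply is Qs = 6P - 1448.
Setting them equal: 1281 - 4P = 6P - 1448 → 2729 = 10P, so P = 272.9 and Q = 189.4.
ΔQ = 189.4 − 497 = -307.60.

-307.60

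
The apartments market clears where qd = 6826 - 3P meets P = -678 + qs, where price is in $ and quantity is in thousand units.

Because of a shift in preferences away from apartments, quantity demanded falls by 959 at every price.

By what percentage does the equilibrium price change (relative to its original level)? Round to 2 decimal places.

Initially, 6826 - 3P = P + 678, so 6148 = 4P and P = 1537, q = 2215.
The new curves are qd = 5867 - 3P (demand) and qs = P + 678 (supply).
Setting them equal: 5867 - 3P = P + 678 → 5189 = 4P, so P = 1297.25 and q = 1975.25.
%ΔP = (1297.25 − 1537) / 1537 × 100 = -15.60%.

-15.60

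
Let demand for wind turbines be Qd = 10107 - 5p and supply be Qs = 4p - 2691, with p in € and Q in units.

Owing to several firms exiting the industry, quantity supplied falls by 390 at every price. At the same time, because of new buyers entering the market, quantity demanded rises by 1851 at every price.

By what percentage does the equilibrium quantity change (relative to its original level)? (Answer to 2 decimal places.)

Solve the original market: 10107 - 5p = 4p - 2691, hence p = 1422 and Q = 2997.
With the change applied: demand Qd = 11958 - 5p, supply Qs = 4p - 3081.
Equate the new curves: 11958 - 5p = 4p - 3081, giving 15039 = 9p, p = 1671, Q = 3603.
%ΔQ = (3603 − 2997) / 2997 × 100 = +20.22%.

+20.22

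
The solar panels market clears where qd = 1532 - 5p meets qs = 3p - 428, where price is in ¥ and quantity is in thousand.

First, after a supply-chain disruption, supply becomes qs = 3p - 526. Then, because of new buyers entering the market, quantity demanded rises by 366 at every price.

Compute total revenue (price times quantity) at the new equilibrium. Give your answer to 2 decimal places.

Initially, 1532 - 5p = 3p - 428, so 1960 = 8p and p = 245, q = 307.
After the shift, demand is qd = 1898 - 5p and supply is qs = 3p - 526.
Equate the new curves: 1898 - 5p = 3p - 526, giving 2424 = 8p, p = 303, q = 383.
New expenditure = 303 × 383 = 116049.00.

116049.00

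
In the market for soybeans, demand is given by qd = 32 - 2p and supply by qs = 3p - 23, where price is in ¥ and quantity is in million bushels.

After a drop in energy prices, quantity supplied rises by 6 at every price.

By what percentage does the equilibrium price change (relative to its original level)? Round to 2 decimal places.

Before the shock: 32 - 2p = 3p - 23 ⇒ 55 = 5p ⇒ p = 11, q = 10.
After the shift, demand is qd = 32 - 2p and supply is qs = 3p - 17.
New equilibrium: 32 - 2p = 3p - 17 ⇒ 49 = 5p ⇒ p = 9.8, q = 12.4.
%Δp = (9.8 − 11) / 11 × 100 = -10.91%.

-10.91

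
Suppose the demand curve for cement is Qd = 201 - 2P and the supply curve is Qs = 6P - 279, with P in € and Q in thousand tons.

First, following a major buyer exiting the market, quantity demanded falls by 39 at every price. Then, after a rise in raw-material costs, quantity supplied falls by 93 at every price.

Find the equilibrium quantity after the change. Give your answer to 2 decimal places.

Solve the original market: 201 - 2P = 6P - 279, hence P = 60 and Q = 81.
With the change applied: demand Qd = 162 - 2P, supply Qs = 6P - 372.
New equilibrium: 162 - 2P = 6P - 372 ⇒ 534 = 8P ⇒ P = 66.75, Q = 28.5.

28.50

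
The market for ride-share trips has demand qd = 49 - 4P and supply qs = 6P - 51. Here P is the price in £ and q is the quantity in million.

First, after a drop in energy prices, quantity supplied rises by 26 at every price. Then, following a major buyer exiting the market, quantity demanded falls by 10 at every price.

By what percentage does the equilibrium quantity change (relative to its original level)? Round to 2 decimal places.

Initially, 49 - 4P = 6P - 51, so 100 = 10P and P = 10, q = 9.
With the change applied: demand qd = 39 - 4P, supply qs = 6P - 25.
Clearing the new market: 39 - 4P = 6P - 25, so P = 6.4 and q = 13.4.
%Δq = (13.4 − 9) / 9 × 100 = +48.89%.

+48.89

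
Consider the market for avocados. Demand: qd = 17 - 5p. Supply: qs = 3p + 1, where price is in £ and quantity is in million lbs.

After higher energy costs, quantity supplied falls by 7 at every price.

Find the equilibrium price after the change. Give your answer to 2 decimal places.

2.88

Before the shock: 17 - 5p = 3p + 1 ⇒ 16 = 8p ⇒ p = 2, q = 7.
After the shift, demand is qd = 17 - 5p and supply is qs = 3p - 6.
New equilibrium: 17 - 5p = 3p - 6 ⇒ 23 = 8p ⇒ p = 2.875, q = 2.625.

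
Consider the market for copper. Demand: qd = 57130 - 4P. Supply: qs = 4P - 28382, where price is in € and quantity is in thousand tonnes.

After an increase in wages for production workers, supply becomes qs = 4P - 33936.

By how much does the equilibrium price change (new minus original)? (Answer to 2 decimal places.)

+694.25

Solve the original market: 57130 - 4P = 4P - 28382, hence P = 10689 and q = 14374.
The new curves are qd = 57130 - 4P (demand) and qs = 4P - 33936 (supply).
Setting them equal: 57130 - 4P = 4P - 33936 → 91066 = 8P, so P = 11383.25 and q = 11597.
ΔP = 11383.25 − 10689 = +694.25.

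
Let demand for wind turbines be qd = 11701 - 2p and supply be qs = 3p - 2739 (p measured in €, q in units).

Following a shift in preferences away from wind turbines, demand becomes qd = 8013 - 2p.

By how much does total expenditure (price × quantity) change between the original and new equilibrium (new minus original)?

-9128685.12

Before the shock: 11701 - 2p = 3p - 2739 ⇒ 14440 = 5p ⇒ p = 2888, q = 5925.
The shock moves the curves to qd = 8013 - 2p and qs = 3p - 2739.
Setting them equal: 8013 - 2p = 3p - 2739 → 10752 = 5p, so p = 2150.4 and q = 3712.2.
Expenditure moves from 2888×5925 = 17111400 to 2150.4×3712.2 = 7982714.88; change = -9128685.12.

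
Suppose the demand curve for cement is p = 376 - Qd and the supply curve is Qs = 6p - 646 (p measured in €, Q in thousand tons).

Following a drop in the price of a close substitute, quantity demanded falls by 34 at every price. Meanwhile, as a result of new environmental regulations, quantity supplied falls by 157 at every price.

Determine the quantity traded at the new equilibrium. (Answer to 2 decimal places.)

178.43

Solve the original market: 376 - p = 6p - 646, hence p = 146 and Q = 230.
The new curves are Qd = 342 - p (demand) and Qs = 6p - 803 (supply).
Setting them equal: 342 - p = 6p - 803 → 1145 = 7p, so p = 1145/7 ≈ 163.5714 and Q = 1249/7 ≈ 178.4286.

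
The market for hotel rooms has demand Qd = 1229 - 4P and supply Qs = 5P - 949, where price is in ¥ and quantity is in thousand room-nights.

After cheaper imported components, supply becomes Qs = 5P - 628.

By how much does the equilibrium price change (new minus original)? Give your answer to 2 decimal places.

-35.67

Before the shock: 1229 - 4P = 5P - 949 ⇒ 2178 = 9P ⇒ P = 242, Q = 261.
With the change applied: demand Qd = 1229 - 4P, supply Qs = 5P - 628.
Equate the new curves: 1229 - 4P = 5P - 628, giving 1857 = 9P, P = 619/3 ≈ 206.3333, Q = 1211/3 ≈ 403.6667.
ΔP = 206.3333 − 242 = -35.67.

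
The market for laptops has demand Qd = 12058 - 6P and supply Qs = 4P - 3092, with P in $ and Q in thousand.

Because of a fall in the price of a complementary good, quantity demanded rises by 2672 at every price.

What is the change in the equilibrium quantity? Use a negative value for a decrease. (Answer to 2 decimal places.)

+1068.80

Solve the original market: 12058 - 6P = 4P - 3092, hence P = 1515 and Q = 2968.
The shock moves the curves to Qd = 14730 - 6P and Qs = 4P - 3092.
Clearing the new market: 14730 - 6P = 4P - 3092, so P = 1782.2 and Q = 4036.8.
ΔQ = 4036.8 − 2968 = +1068.80.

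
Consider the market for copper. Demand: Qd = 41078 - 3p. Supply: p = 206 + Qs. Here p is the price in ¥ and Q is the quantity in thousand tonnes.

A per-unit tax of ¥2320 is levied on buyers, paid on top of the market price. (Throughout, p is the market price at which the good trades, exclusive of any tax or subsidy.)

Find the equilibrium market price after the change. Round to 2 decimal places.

Original equilibrium: 41078 - 3p = p - 206 gives 41284 = 4p, so p = 10321 and Q = 10115.
Since buyers pay the price plus the tax, the effective demand curve becomes Qd = 34118 - 3p.
Clearing the new market: 34118 - 3p = p - 206, so p = 8581 and Q = 8375.

8581.00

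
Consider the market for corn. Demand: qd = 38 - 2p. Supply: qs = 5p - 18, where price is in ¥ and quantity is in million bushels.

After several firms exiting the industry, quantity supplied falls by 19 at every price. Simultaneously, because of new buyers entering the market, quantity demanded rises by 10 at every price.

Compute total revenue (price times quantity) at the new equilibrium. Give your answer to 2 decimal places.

287.96

Before the shock: 38 - 2p = 5p - 18 ⇒ 56 = 7p ⇒ p = 8, q = 22.
After the shift, demand is qd = 48 - 2p and supply is qs = 5p - 37.
New equilibrium: 48 - 2p = 5p - 37 ⇒ 85 = 7p ⇒ p = 85/7 ≈ 12.1429, q = 166/7 ≈ 23.7143.
New expenditure = 12.1429 × 23.7143 = 287.96.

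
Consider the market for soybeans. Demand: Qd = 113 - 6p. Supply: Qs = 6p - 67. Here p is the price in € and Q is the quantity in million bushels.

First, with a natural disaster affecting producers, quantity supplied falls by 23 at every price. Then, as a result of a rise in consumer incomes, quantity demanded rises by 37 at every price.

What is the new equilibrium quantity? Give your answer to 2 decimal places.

Before the shock: 113 - 6p = 6p - 67 ⇒ 180 = 12p ⇒ p = 15, Q = 23.
With the change applied: demand Qd = 150 - 6p, supply Qs = 6p - 90.
Setting them equal: 150 - 6p = 6p - 90 → 240 = 12p, so p = 20 and Q = 30.

30.00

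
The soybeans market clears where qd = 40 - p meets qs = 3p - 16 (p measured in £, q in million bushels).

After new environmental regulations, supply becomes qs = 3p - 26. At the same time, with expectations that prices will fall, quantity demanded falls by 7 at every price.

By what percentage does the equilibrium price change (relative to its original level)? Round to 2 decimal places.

Initially, 40 - p = 3p - 16, so 56 = 4p and p = 14, q = 26.
The shock moves the curves to qd = 33 - p and qs = 3p - 26.
Equate the new curves: 33 - p = 3p - 26, giving 59 = 4p, p = 14.75, q = 18.25.
%Δp = (14.75 − 14) / 14 × 100 = +5.36%.

+5.36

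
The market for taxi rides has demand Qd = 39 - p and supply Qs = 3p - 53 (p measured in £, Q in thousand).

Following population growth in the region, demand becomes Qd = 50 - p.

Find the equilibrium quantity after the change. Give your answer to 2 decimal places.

Initially, 39 - p = 3p - 53, so 92 = 4p and p = 23, Q = 16.
The shock moves the curves to Qd = 50 - p and Qs = 3p - 53.
Clearing the new market: 50 - p = 3p - 53, so p = 25.75 and Q = 24.25.

24.25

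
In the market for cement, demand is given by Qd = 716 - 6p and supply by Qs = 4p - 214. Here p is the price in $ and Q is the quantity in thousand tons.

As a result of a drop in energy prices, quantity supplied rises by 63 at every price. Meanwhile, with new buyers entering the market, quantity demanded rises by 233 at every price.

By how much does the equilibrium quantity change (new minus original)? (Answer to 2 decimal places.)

Initially, 716 - 6p = 4p - 214, so 930 = 10p and p = 93, Q = 158.
The shock moves the curves to Qd = 949 - 6p and Qs = 4p - 151.
Setting them equal: 949 - 6p = 4p - 151 → 1100 = 10p, so p = 110 and Q = 289.
ΔQ = 289 − 158 = +131.00.

+131.00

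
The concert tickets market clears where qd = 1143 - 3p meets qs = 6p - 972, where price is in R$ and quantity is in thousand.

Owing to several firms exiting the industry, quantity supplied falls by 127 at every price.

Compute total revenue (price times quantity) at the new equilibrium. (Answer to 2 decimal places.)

Original equilibrium: 1143 - 3p = 6p - 972 gives 2115 = 9p, so p = 235 and q = 438.
The shock moves the curves to qd = 1143 - 3p and qs = 6p - 1099.
New equilibrium: 1143 - 3p = 6p - 1099 ⇒ 2242 = 9p ⇒ p = 2242/9 ≈ 249.1111, q = 1187/3 ≈ 395.6667.
New expenditure = 249.1111 × 395.6667 = 98564.96.

98564.96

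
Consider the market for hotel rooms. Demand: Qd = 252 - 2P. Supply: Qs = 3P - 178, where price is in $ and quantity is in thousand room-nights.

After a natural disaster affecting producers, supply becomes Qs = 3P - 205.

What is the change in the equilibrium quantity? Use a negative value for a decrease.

Before the shock: 252 - 2P = 3P - 178 ⇒ 430 = 5P ⇒ P = 86, Q = 80.
With the change applied: demand Qd = 252 - 2P, supply Qs = 3P - 205.
Setting them equal: 252 - 2P = 3P - 205 → 457 = 5P, so P = 91.4 and Q = 69.2.
ΔQ = 69.2 − 80 = -10.8.

-10.8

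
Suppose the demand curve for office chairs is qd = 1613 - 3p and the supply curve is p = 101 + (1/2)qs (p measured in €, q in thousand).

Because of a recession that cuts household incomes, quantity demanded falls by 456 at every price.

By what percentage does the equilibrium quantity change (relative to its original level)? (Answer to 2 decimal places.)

Before the shock: 1613 - 3p = 2p - 202 ⇒ 1815 = 5p ⇒ p = 363, q = 524.
The shock moves the curves to qd = 1157 - 3p and qs = 2p - 202.
Equate the new curves: 1157 - 3p = 2p - 202, giving 1359 = 5p, p = 271.8, q = 341.6.
%Δq = (341.6 − 524) / 524 × 100 = -34.81%.

-34.81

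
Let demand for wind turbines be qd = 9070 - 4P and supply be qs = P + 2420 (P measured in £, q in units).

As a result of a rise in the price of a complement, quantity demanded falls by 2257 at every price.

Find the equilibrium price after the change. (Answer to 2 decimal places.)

Before the shock: 9070 - 4P = P + 2420 ⇒ 6650 = 5P ⇒ P = 1330, q = 3750.
The new curves are qd = 6813 - 4P (demand) and qs = P + 2420 (supply).
Equate the new curves: 6813 - 4P = P + 2420, giving 4393 = 5P, P = 878.6, q = 3298.6.

878.60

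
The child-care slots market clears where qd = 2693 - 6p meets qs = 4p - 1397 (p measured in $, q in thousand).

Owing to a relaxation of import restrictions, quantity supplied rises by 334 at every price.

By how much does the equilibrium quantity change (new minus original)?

Original equilibrium: 2693 - 6p = 4p - 1397 gives 4090 = 10p, so p = 409 and q = 239.
After the shift, demand is qd = 2693 - 6p and supply is qs = 4p - 1063.
Setting them equal: 2693 - 6p = 4p - 1063 → 3756 = 10p, so p = 375.6 and q = 439.4.
Δq = 439.4 − 239 = +200.4.

+200.4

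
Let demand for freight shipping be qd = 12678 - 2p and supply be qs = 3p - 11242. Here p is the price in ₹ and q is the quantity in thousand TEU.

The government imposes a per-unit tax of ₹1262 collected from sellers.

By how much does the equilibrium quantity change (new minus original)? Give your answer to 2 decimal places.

Initially, 12678 - 2p = 3p - 11242, so 23920 = 5p and p = 4784, q = 3110.
Since sellers keep the price net of the tax, the effective supply curve becomes qs = 3p - 15028.
Equate the new curves: 12678 - 2p = 3p - 15028, giving 27706 = 5p, p = 5541.2, q = 1595.6.
Δq = 1595.6 − 3110 = -1514.40.

-1514.40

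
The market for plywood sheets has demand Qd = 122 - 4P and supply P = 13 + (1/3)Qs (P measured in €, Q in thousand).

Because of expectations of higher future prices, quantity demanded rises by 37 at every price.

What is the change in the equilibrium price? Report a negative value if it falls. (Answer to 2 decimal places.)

Original equilibrium: 122 - 4P = 3P - 39 gives 161 = 7P, so P = 23 and Q = 30.
With the change applied: demand Qd = 159 - 4P, supply Qs = 3P - 39.
Equate the new curves: 159 - 4P = 3P - 39, giving 198 = 7P, P = 198/7 ≈ 28.2857, Q = 321/7 ≈ 45.8571.
ΔP = 28.2857 − 23 = +5.29.

+5.29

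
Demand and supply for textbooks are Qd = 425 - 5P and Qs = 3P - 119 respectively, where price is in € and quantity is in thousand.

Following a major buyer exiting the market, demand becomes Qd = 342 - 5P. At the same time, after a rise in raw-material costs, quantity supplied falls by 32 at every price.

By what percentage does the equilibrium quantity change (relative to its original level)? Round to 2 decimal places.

Before the shock: 425 - 5P = 3P - 119 ⇒ 544 = 8P ⇒ P = 68, Q = 85.
After the shift, demand is Qd = 342 - 5P and supply is Qs = 3P - 151.
New equilibrium: 342 - 5P = 3P - 151 ⇒ 493 = 8P ⇒ P = 61.625, Q = 33.875.
%ΔQ = (33.875 − 85) / 85 × 100 = -60.15%.

-60.15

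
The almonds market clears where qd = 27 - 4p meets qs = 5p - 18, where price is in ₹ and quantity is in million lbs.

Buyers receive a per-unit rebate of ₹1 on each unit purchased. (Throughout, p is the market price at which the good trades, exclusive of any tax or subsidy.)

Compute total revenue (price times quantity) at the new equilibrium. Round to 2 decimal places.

50.21

Solve the original market: 27 - 4p = 5p - 18, hence p = 5 and q = 7.
Since buyers' out-of-pocket price is the market price minus the rebate, the effective demand curve becomes qd = 31 - 4p.
New equilibrium: 31 - 4p = 5p - 18 ⇒ 49 = 9p ⇒ p = 49/9 ≈ 5.4444, q = 83/9 ≈ 9.2222.
New expenditure = 5.4444 × 9.2222 = 50.21.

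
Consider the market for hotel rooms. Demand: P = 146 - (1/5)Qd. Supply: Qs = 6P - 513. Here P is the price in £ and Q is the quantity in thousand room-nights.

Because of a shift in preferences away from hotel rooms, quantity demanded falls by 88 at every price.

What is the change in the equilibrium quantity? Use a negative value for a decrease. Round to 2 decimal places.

-48.00

Solve the original market: 730 - 5P = 6P - 513, hence P = 113 and Q = 165.
The shock moves the curves to Qd = 642 - 5P and Qs = 6P - 513.
New equilibrium: 642 - 5P = 6P - 513 ⇒ 1155 = 11P ⇒ P = 105, Q = 117.
ΔQ = 117 − 165 = -48.00.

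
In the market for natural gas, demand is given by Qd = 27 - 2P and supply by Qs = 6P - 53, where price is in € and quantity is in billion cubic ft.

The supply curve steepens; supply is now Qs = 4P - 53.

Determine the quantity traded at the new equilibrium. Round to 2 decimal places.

Original equilibrium: 27 - 2P = 6P - 53 gives 80 = 8P, so P = 10 and Q = 7.
After the shift, demand is Qd = 27 - 2P and supply is Qs = 4P - 53.
Clearing the new market: 27 - 2P = 4P - 53, so P = 40/3 ≈ 13.3333 and Q = 1/3 ≈ 0.3333.

0.33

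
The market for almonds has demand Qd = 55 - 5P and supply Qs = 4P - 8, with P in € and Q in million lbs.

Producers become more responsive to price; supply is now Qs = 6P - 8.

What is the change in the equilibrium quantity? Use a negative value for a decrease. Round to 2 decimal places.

Before the shock: 55 - 5P = 4P - 8 ⇒ 63 = 9P ⇒ P = 7, Q = 20.
After the shift, demand is Qd = 55 - 5P and supply is Qs = 6P - 8.
Equate the new curves: 55 - 5P = 6P - 8, giving 63 = 11P, P = 63/11 ≈ 5.7273, Q = 290/11 ≈ 26.3636.
ΔQ = 26.3636 − 20 = +6.36.

+6.36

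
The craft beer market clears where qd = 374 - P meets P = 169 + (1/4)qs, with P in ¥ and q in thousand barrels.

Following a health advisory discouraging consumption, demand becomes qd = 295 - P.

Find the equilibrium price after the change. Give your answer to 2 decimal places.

194.20

Original equilibrium: 374 - P = 4P - 676 gives 1050 = 5P, so P = 210 and q = 164.
After the shift, demand is qd = 295 - P and supply is qs = 4P - 676.
Clearing the new market: 295 - P = 4P - 676, so P = 194.2 and q = 100.8.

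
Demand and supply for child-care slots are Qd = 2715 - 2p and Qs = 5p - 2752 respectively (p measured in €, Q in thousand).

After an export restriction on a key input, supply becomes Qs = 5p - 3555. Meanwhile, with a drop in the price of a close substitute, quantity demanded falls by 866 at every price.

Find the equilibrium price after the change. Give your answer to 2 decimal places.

772.00

Initially, 2715 - 2p = 5p - 2752, so 5467 = 7p and p = 781, Q = 1153.
The new curves are Qd = 1849 - 2p (demand) and Qs = 5p - 3555 (supply).
Setting them equal: 1849 - 2p = 5p - 3555 → 5404 = 7p, so p = 772 and Q = 305.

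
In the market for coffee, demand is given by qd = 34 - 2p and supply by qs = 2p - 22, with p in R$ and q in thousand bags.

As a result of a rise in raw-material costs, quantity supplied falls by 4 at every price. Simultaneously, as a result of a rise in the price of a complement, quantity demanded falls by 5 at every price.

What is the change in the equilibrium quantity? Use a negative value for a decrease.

Initially, 34 - 2p = 2p - 22, so 56 = 4p and p = 14, q = 6.
The new curves are qd = 29 - 2p (demand) and qs = 2p - 26 (supply).
Clearing the new market: 29 - 2p = 2p - 26, so p = 13.75 and q = 1.5.
Δq = 1.5 − 6 = -4.5.

-4.5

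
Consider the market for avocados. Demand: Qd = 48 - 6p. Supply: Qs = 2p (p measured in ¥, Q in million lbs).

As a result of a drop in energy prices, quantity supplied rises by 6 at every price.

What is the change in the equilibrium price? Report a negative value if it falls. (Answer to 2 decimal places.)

-0.75

Original equilibrium: 48 - 6p = 2p gives 48 = 8p, so p = 6 and Q = 12.
The shock moves the curves to Qd = 48 - 6p and Qs = 2p + 6.
Equate the new curves: 48 - 6p = 2p + 6, giving 42 = 8p, p = 5.25, Q = 16.5.
Δp = 5.25 − 6 = -0.75.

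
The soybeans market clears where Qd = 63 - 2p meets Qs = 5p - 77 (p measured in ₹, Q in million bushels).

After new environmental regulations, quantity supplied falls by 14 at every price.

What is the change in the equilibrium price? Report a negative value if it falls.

Initially, 63 - 2p = 5p - 77, so 140 = 7p and p = 20, Q = 23.
With the change applied: demand Qd = 63 - 2p, supply Qs = 5p - 91.
Equate the new curves: 63 - 2p = 5p - 91, giving 154 = 7p, p = 22, Q = 19.
Δp = 22 − 20 = +2.

+2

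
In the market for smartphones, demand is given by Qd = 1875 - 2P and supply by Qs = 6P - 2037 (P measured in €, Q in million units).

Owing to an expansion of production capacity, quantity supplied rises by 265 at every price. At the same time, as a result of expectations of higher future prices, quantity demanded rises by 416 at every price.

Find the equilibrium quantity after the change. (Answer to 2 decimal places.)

1275.25

Solve the original market: 1875 - 2P = 6P - 2037, hence P = 489 and Q = 897.
After the shift, demand is Qd = 2291 - 2P and supply is Qs = 6P - 1772.
New equilibrium: 2291 - 2P = 6P - 1772 ⇒ 4063 = 8P ⇒ P = 507.875, Q = 1275.25.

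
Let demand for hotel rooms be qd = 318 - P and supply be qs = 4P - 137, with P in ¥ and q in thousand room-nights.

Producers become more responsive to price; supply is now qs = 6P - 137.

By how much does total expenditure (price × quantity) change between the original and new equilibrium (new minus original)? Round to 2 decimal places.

Before the shock: 318 - P = 4P - 137 ⇒ 455 = 5P ⇒ P = 91, q = 227.
After the shift, demand is qd = 318 - P and supply is qs = 6P - 137.
New equilibrium: 318 - P = 6P - 137 ⇒ 455 = 7P ⇒ P = 65, q = 253.
Expenditure moves from 91×227 = 20657 to 65×253 = 16445; change = -4212.00.

-4212.00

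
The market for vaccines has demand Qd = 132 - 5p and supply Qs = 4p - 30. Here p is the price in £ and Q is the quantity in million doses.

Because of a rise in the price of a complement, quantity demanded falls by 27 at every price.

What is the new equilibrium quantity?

Before the shock: 132 - 5p = 4p - 30 ⇒ 162 = 9p ⇒ p = 18, Q = 42.
With the change applied: demand Qd = 105 - 5p, supply Qs = 4p - 30.
New equilibrium: 105 - 5p = 4p - 30 ⇒ 135 = 9p ⇒ p = 15, Q = 30.

30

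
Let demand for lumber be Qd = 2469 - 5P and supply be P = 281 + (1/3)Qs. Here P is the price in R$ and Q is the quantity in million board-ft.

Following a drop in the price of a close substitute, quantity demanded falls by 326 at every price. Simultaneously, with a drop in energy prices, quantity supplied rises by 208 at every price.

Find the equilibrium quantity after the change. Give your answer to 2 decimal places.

Before the shock: 2469 - 5P = 3P - 843 ⇒ 3312 = 8P ⇒ P = 414, Q = 399.
The new curves are Qd = 2143 - 5P (demand) and Qs = 3P - 635 (supply).
Clearing the new market: 2143 - 5P = 3P - 635, so P = 347.25 and Q = 406.75.

406.75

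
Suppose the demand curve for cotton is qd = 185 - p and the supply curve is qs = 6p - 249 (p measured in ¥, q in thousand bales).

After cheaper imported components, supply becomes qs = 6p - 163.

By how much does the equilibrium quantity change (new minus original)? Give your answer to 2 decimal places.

Before the shock: 185 - p = 6p - 249 ⇒ 434 = 7p ⇒ p = 62, q = 123.
The shock moves the curves to qd = 185 - p and qs = 6p - 163.
Setting them equal: 185 - p = 6p - 163 → 348 = 7p, so p = 348/7 ≈ 49.7143 and q = 947/7 ≈ 135.2857.
Δq = 135.2857 − 123 = +12.29.

+12.29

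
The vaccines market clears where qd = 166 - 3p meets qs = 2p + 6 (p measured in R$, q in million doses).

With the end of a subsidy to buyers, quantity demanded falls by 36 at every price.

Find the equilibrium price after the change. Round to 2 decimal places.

24.80

Solve the original market: 166 - 3p = 2p + 6, hence p = 32 and q = 70.
With the change applied: demand qd = 130 - 3p, supply qs = 2p + 6.
New equilibrium: 130 - 3p = 2p + 6 ⇒ 124 = 5p ⇒ p = 24.8, q = 55.6.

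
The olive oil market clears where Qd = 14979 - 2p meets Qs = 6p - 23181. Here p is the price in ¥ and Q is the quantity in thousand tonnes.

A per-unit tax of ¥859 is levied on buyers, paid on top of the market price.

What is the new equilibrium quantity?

4150.5

Solve the original market: 14979 - 2p = 6p - 23181, hence p = 4770 and Q = 5439.
Since buyers pay the price plus the tax, the effective demand curve becomes Qd = 13261 - 2p.
Clearing the new market: 13261 - 2p = 6p - 23181, so p = 4555.25 and Q = 4150.5.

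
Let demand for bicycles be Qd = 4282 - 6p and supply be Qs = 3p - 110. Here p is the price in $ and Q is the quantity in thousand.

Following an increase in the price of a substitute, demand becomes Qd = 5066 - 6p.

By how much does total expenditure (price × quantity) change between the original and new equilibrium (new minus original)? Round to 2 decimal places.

Initially, 4282 - 6p = 3p - 110, so 4392 = 9p and p = 488, Q = 1354.
The shock moves the curves to Qd = 5066 - 6p and Qs = 3p - 110.
Setting them equal: 5066 - 6p = 3p - 110 → 5176 = 9p, so p = 5176/9 ≈ 575.1111 and Q = 4846/3 ≈ 1615.3333.
Expenditure moves from 488×1354 = 660752 to 575.1111×1615.3333 = 928996.1481; change = +268244.15.

+268244.15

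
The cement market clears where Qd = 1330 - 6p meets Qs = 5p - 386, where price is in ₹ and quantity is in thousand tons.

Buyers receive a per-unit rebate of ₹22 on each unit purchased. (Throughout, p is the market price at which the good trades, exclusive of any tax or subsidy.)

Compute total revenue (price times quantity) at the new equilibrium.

Solve the original market: 1330 - 6p = 5p - 386, hence p = 156 and Q = 394.
Since buyers' out-of-pocket price is the market price minus the rebate, the effective demand curve becomes Qd = 1462 - 6p.
New equilibrium: 1462 - 6p = 5p - 386 ⇒ 1848 = 11p ⇒ p = 168, Q = 454.
New expenditure = 168 × 454 = 76272.

76272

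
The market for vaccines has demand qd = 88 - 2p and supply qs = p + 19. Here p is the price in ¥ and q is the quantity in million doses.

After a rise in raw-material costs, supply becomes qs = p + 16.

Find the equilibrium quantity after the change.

40

Original equilibrium: 88 - 2p = p + 19 gives 69 = 3p, so p = 23 and q = 42.
The new curves are qd = 88 - 2p (demand) and qs = p + 16 (supply).
New equilibrium: 88 - 2p = p + 16 ⇒ 72 = 3p ⇒ p = 24, q = 40.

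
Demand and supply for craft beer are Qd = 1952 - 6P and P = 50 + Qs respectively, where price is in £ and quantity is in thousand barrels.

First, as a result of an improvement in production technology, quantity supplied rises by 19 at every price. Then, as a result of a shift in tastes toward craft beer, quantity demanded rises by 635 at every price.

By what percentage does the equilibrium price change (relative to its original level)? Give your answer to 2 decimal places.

+30.77

Solve the original market: 1952 - 6P = P - 50, hence P = 286 and Q = 236.
With the change applied: demand Qd = 2587 - 6P, supply Qs = P - 31.
New equilibrium: 2587 - 6P = P - 31 ⇒ 2618 = 7P ⇒ P = 374, Q = 343.
%ΔP = (374 − 286) / 286 × 100 = +30.77%.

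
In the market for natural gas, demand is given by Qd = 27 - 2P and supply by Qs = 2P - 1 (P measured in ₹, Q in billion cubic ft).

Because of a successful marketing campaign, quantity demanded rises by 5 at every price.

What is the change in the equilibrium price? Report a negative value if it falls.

Solve the original market: 27 - 2P = 2P - 1, hence P = 7 and Q = 13.
The shock moves the curves to Qd = 32 - 2P and Qs = 2P - 1.
New equilibrium: 32 - 2P = 2P - 1 ⇒ 33 = 4P ⇒ P = 8.25, Q = 15.5.
ΔP = 8.25 − 7 = +1.25.

+1.25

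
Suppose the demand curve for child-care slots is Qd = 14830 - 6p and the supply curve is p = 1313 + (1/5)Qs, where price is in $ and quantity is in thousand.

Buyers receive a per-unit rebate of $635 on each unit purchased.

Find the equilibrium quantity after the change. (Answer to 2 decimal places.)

Solve the original market: 14830 - 6p = 5p - 6565, hence p = 1945 and Q = 3160.
Since buyers' out-of-pocket price is the market price minus the rebate, the effective demand curve becomes Qd = 18640 - 6p.
Setting them equal: 18640 - 6p = 5p - 6565 → 25205 = 11p, so p = 25205/11 ≈ 2291.3636 and Q = 53810/11 ≈ 4891.8182.

4891.82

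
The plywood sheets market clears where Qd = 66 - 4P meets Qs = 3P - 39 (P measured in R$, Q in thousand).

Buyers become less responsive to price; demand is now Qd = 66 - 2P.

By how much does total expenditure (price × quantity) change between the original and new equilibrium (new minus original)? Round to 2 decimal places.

+414.00

Before the shock: 66 - 4P = 3P - 39 ⇒ 105 = 7P ⇒ P = 15, Q = 6.
The new curves are Qd = 66 - 2P (demand) and Qs = 3P - 39 (supply).
Setting them equal: 66 - 2P = 3P - 39 → 105 = 5P, so P = 21 and Q = 24.
Expenditure moves from 15×6 = 90 to 21×24 = 504; change = +414.00.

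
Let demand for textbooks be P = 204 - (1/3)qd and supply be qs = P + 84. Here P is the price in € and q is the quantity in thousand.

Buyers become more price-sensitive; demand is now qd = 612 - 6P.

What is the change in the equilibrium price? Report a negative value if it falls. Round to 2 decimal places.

Solve the original market: 612 - 3P = P + 84, hence P = 132 and q = 216.
The shock moves the curves to qd = 612 - 6P and qs = P + 84.
New equilibrium: 612 - 6P = P + 84 ⇒ 528 = 7P ⇒ P = 528/7 ≈ 75.4286, q = 1116/7 ≈ 159.4286.
ΔP = 75.4286 − 132 = -56.57.

-56.57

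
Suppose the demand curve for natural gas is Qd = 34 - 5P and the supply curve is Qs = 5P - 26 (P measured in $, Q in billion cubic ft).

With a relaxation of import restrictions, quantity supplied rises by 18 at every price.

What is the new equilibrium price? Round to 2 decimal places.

Original equilibrium: 34 - 5P = 5P - 26 gives 60 = 10P, so P = 6 and Q = 4.
The new curves are Qd = 34 - 5P (demand) and Qs = 5P - 8 (supply).
New equilibrium: 34 - 5P = 5P - 8 ⇒ 42 = 10P ⇒ P = 4.2, Q = 13.

4.20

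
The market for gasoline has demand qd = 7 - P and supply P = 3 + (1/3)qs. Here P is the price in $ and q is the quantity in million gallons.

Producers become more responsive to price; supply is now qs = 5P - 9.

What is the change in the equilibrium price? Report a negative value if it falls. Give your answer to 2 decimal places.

Before the shock: 7 - P = 3P - 9 ⇒ 16 = 4P ⇒ P = 4, q = 3.
With the change applied: demand qd = 7 - P, supply qs = 5P - 9.
New equilibrium: 7 - P = 5P - 9 ⇒ 16 = 6P ⇒ P = 8/3 ≈ 2.6667, q = 13/3 ≈ 4.3333.
ΔP = 2.6667 − 4 = -1.33.

-1.33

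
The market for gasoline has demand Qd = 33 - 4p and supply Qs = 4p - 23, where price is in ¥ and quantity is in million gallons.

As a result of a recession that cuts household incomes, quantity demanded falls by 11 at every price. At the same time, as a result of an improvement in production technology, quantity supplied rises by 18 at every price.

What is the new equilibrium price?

3.375

Before the shock: 33 - 4p = 4p - 23 ⇒ 56 = 8p ⇒ p = 7, Q = 5.
The shock moves the curves to Qd = 22 - 4p and Qs = 4p - 5.
Setting them equal: 22 - 4p = 4p - 5 → 27 = 8p, so p = 3.375 and Q = 8.5.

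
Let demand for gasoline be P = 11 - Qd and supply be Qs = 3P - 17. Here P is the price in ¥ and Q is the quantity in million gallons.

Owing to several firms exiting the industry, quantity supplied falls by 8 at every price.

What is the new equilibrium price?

9

Solve the original market: 11 - P = 3P - 17, hence P = 7 and Q = 4.
The new curves are Qd = 11 - P (demand) and Qs = 3P - 25 (supply).
New equilibrium: 11 - P = 3P - 25 ⇒ 36 = 4P ⇒ P = 9, Q = 2.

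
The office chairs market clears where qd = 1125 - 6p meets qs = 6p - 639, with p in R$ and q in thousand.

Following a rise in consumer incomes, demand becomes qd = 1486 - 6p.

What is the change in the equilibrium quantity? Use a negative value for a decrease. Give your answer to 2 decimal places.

+180.50

Initially, 1125 - 6p = 6p - 639, so 1764 = 12p and p = 147, q = 243.
With the change applied: demand qd = 1486 - 6p, supply qs = 6p - 639.
Clearing the new market: 1486 - 6p = 6p - 639, so p = 2125/12 ≈ 177.0833 and q = 423.5.
Δq = 423.5 − 243 = +180.50.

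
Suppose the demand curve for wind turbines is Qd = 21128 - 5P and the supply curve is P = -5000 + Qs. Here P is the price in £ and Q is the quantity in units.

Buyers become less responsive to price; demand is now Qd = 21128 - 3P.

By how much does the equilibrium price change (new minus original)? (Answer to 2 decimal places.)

Initially, 21128 - 5P = P + 5000, so 16128 = 6P and P = 2688, Q = 7688.
The new curves are Qd = 21128 - 3P (demand) and Qs = P + 5000 (supply).
Clearing the new market: 21128 - 3P = P + 5000, so P = 4032 and Q = 9032.
ΔP = 4032 − 2688 = +1344.00.

+1344.00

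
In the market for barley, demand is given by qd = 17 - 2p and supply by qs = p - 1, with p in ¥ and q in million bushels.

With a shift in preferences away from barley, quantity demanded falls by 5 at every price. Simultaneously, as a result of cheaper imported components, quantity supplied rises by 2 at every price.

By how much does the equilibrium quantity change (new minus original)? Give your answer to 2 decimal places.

Solve the original market: 17 - 2p = p - 1, hence p = 6 and q = 5.
The shock moves the curves to qd = 12 - 2p and qs = p + 1.
Clearing the new market: 12 - 2p = p + 1, so p = 11/3 ≈ 3.6667 and q = 14/3 ≈ 4.6667.
Δq = 4.6667 − 5 = -0.33.

-0.33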